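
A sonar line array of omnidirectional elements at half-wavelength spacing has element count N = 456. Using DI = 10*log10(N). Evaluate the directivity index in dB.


26.59 dB


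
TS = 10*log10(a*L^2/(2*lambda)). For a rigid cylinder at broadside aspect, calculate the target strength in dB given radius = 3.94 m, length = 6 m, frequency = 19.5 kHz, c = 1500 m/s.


29.65 dB


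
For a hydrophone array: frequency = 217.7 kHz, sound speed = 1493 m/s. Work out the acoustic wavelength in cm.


lambda = c/f = 1493 / 217700 = 0.0069 m = 0.69 cm

0.69 cm


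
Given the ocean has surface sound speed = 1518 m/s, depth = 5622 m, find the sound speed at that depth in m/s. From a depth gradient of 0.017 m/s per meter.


1613.574 m/s


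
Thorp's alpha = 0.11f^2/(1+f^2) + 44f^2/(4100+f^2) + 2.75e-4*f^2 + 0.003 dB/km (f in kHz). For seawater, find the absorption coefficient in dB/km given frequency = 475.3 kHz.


105.454 dB/km


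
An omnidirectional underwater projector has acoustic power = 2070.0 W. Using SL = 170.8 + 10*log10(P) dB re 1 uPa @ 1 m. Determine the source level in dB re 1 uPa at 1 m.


SL = 170.8 + 10*log10(2070.0) = 170.8 + 33.16 = 203.96

203.96 dB


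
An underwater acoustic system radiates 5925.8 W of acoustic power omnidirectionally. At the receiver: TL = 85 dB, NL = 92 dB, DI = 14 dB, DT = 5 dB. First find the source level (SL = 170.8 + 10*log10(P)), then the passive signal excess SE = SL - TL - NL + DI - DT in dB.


Step 1: SL = 170.8 + 10*log10(5925.8) = 208.53 dB
Step 2: SE = SL - TL - NL + DI - DT = 208.53 - 85 - 92 + 14 - 5 = 40.53

40.53 dB


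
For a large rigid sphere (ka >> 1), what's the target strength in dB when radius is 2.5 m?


1.94 dB


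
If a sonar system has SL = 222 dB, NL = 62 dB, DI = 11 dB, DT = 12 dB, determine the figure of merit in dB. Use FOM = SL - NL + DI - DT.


FOM = SL - NL + DI - DT = 222 - 62 + 11 - 12 = 159

159 dB


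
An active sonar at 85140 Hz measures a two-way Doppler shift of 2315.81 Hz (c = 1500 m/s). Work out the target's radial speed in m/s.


From fd = 2*f*v/c, v = c*fd/(2*f) = 1500 * 2315.81 / (2*85140) = 20.4

20.4 m/s


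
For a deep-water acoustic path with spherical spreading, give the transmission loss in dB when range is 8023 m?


TL = 20*log10(8023) = 78.09

78.09 dB


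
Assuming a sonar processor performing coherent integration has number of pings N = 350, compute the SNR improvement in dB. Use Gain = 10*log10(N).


Gain = 10*log10(350) = 25.44

25.44 dB


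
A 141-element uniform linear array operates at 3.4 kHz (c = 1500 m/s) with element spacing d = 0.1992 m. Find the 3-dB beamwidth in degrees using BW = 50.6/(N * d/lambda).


Step 1: lambda = 1500/3400 = 0.44118 m
Step 2: d/lambda = 0.1992/0.44118 = 0.4515
Step 3: BW = 50.6/(N * d/lambda) = 50.6/(141 * 0.4515) = 0.79

0.79 deg


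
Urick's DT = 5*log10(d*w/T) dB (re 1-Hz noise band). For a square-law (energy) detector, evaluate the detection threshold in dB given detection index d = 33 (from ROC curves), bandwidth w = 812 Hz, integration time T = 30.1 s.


DT = 5*log10(d*w/T) = 5*log10(33 * 812 / 30.1) = 5*log10(890.23) = 14.75

14.75 dB


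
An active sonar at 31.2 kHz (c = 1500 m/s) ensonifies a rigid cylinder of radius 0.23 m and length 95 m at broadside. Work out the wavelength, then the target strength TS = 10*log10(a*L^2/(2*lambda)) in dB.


Step 1: lambda = c/f = 1500/31200 = 0.04808 m
Step 2: TS = 10*log10(a*L^2/(2*lambda)) = 10*log10(0.23*95^2/(2*0.04808)) = 43.34

43.34 dB


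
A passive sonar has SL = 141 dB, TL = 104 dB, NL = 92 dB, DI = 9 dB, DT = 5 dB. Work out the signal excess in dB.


-51 dB


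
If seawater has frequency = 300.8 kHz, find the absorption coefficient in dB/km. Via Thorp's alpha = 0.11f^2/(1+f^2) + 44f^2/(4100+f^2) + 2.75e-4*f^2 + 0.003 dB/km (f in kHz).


67.088 dB/km


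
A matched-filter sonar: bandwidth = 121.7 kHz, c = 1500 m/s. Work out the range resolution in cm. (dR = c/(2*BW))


dR = c/(2*BW) = 1500 / (2 * 121.7e3) = 0.0062 m = 0.62 cm

0.62 cm


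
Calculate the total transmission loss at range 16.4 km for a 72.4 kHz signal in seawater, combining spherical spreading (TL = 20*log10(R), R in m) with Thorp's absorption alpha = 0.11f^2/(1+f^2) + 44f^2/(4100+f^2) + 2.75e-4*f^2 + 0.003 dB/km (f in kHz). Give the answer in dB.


514.69 dB


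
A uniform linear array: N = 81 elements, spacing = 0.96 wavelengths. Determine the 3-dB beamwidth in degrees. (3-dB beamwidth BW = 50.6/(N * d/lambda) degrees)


BW = 50.6 / (81 * 0.96) = 50.6 / 77.76 = 0.65

0.65 deg


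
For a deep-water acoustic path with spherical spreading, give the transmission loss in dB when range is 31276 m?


TL = 20*log10(31276) = 89.9

89.9 dB


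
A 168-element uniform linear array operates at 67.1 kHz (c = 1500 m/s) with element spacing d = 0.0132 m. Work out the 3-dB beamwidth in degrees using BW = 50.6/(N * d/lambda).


Step 1: lambda = 1500/67100 = 0.02235 m
Step 2: d/lambda = 0.0132/0.02235 = 0.5906
Step 3: BW = 50.6/(N * d/lambda) = 50.6/(168 * 0.5906) = 0.51

0.51 deg


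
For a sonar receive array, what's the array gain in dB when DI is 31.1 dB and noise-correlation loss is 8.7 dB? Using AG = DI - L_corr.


AG = DI - L_corr = 31.1 - 8.7 = 22.4

22.4 dB


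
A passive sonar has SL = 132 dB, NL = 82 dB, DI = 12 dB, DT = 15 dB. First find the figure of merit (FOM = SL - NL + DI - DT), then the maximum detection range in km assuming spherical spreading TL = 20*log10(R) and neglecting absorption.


Step 1: FOM = SL - NL + DI - DT = 132 - 82 + 12 - 15 = 47 dB
Step 2: at max range FOM = TL = 20*log10(R), so R = 10^(47/20) = 223.87 m = 0.22 km

0.22 km


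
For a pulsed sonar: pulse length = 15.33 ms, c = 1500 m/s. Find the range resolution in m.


dR = c*tau/2 = 1500 * 15.33e-3 / 2 = 11.4975

11.4975 m


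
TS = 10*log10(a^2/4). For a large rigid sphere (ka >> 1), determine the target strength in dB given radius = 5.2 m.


TS = 10*log10(5.2^2 / 4) = 10*log10(6.76) = 8.3

8.3 dB


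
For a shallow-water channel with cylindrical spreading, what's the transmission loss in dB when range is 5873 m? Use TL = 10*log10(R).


TL = 10*log10(5873) = 37.69

37.69 dB


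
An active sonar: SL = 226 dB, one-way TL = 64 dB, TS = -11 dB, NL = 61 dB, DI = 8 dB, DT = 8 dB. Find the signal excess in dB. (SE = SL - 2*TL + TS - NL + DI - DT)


26 dB


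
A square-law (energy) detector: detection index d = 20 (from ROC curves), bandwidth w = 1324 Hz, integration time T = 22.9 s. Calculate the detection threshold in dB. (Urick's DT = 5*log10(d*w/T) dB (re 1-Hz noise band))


DT = 5*log10(d*w/T) = 5*log10(20 * 1324 / 22.9) = 5*log10(1156.33) = 15.32

15.32 dB


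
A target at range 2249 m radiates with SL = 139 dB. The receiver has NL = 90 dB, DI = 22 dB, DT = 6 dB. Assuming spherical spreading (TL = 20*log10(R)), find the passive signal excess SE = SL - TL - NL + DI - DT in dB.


Step 1: TL = 20*log10(2249) = 67.04 dB
Step 2: SE = 139 - 67.04 - 90 + 22 - 6 = -2.04

-2.04 dB


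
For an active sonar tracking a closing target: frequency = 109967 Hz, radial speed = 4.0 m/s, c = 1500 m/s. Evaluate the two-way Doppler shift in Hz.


fd = 2*f*v/c = 2 * 109967 * 4.0 / 1500 = 586.49

586.49 Hz


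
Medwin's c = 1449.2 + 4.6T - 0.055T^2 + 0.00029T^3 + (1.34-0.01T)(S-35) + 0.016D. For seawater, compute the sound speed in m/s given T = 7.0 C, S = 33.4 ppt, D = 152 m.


1479.2 m/s


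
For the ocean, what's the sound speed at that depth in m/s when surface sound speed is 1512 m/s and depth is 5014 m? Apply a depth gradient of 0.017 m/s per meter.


c = 1512 + 0.017 * 5014 = 1597.238

1597.238 m/s


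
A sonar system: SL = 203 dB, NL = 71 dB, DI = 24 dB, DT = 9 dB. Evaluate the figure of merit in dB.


147 dB


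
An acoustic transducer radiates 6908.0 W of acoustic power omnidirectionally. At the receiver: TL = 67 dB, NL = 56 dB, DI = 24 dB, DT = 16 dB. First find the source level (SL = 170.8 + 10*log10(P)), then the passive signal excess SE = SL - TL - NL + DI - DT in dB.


Step 1: SL = 170.8 + 10*log10(6908.0) = 209.19 dB
Step 2: SE = SL - TL - NL + DI - DT = 209.19 - 67 - 56 + 24 - 16 = 94.19

94.19 dB


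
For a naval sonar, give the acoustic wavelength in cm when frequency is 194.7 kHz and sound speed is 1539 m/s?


lambda = c/f = 1539 / 194700 = 0.0079 m = 0.79 cm

0.79 cm


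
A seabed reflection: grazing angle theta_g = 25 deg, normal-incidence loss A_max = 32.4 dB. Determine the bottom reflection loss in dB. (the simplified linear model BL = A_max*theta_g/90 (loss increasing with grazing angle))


BL = A_max * theta_g / 90 = 32.4 * 25 / 90 = 9.0

9.0 dB


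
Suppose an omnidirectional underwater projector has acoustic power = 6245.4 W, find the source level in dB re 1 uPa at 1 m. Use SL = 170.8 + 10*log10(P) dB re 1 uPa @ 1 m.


SL = 170.8 + 10*log10(6245.4) = 170.8 + 37.96 = 208.76

208.76 dB


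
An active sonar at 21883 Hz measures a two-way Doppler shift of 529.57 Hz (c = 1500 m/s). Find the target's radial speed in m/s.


From fd = 2*f*v/c, v = c*fd/(2*f) = 1500 * 529.57 / (2*21883) = 18.15

18.15 m/s


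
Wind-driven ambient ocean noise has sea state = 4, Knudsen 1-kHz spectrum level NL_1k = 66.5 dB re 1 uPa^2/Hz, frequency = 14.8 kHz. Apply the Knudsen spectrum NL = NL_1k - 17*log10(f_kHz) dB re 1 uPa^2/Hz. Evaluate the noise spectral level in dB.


NL = NL_1k - 17*log10(f_kHz) = 66.5 - 17*log10(14.8) = 66.5 - (19.89) = 46.61

46.61 dB


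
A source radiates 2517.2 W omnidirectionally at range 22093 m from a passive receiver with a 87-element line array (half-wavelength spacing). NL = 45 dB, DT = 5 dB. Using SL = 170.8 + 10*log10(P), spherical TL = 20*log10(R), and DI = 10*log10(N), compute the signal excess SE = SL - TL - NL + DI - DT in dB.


87.32 dB


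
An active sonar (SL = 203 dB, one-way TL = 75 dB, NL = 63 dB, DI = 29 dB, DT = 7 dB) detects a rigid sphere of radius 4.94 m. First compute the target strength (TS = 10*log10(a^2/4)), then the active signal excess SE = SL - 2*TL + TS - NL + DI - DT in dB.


Step 1: TS = 10*log10(4.94^2/4) = 7.85 dB
Step 2: SE = SL - 2*TL + TS - NL + DI - DT = 203 - 2*75 + (7.85) - 63 + 29 - 7 = 19.85

19.85 dB


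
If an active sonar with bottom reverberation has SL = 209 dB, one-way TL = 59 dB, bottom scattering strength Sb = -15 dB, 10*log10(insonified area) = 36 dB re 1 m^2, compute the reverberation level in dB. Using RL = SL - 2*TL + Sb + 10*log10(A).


RL = SL - 2*TL + Sb + 10*log10(A) = 209 - 2*59 + (-15) + 36 = 112

112 dB


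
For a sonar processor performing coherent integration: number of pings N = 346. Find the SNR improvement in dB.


Gain = 10*log10(346) = 25.39

25.39 dB


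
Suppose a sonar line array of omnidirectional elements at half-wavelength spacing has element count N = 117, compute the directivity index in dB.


DI = 10*log10(117) = 20.68

20.68 dB


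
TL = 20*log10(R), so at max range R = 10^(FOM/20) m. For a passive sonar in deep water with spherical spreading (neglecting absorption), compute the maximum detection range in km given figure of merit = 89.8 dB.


30.9 km


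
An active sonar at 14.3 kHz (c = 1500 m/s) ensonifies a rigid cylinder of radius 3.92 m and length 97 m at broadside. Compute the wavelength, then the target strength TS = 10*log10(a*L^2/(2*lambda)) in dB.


Step 1: lambda = c/f = 1500/14300 = 0.1049 m
Step 2: TS = 10*log10(a*L^2/(2*lambda)) = 10*log10(3.92*97^2/(2*0.1049)) = 52.45

52.45 dB


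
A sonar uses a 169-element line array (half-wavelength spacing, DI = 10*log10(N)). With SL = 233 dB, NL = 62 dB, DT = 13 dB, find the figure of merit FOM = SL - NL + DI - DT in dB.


180.28 dB


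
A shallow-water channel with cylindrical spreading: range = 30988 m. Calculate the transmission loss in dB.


44.91 dB


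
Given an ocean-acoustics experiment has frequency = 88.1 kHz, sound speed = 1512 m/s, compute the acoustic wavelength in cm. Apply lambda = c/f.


lambda = c/f = 1512 / 88100 = 0.0172 m = 1.72 cm

1.72 cm


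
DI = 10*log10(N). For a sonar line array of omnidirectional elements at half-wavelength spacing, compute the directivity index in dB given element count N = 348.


DI = 10*log10(348) = 25.42

25.42 dB


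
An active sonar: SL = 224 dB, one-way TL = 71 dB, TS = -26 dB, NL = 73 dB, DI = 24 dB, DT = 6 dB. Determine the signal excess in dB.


SE = SL - 2*TL + TS - NL + DI - DT = 224 - 2*71 + (-26) - 73 + 24 - 6 = 1

1 dB


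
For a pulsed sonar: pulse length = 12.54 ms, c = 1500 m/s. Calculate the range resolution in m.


dR = c*tau/2 = 1500 * 12.54e-3 / 2 = 9.405

9.405 m


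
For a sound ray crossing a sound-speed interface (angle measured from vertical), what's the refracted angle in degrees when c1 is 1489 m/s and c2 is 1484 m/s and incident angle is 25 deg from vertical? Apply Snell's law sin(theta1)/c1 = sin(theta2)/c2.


sin(theta2) = (c2/c1)*sin(theta1) = (1484/1489)*sin(25 deg) = 0.4212
theta2 = arcsin(0.4212) = 24.91

24.91 deg


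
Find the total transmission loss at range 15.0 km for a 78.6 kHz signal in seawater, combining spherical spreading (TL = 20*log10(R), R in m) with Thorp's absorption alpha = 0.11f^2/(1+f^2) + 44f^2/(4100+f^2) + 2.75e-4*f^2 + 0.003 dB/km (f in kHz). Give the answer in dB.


507.42 dB


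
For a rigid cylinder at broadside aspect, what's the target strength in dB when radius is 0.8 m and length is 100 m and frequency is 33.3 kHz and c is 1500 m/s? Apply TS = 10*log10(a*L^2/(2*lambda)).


lambda = 1500/33300 = 0.04505 m
TS = 10*log10(0.8*100^2/(2*0.04505)) = 49.48

49.48 dB


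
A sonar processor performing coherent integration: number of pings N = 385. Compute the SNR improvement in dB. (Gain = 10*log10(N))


25.85 dB


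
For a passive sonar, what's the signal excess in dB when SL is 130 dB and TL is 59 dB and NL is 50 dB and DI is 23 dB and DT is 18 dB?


26 dB


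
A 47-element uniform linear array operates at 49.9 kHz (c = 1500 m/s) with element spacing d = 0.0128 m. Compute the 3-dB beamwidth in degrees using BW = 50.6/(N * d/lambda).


2.53 deg


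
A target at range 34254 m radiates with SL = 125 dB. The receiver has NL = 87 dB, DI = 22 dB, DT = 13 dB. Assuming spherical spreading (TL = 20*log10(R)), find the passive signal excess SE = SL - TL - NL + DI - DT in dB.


-43.69 dB


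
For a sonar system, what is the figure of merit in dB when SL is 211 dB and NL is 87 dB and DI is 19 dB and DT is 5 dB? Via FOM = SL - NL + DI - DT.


FOM = SL - NL + DI - DT = 211 - 87 + 19 - 5 = 138

138 dB


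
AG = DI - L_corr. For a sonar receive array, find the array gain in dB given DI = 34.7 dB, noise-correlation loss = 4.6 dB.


AG = DI - L_corr = 34.7 - 4.6 = 30.1

30.1 dB


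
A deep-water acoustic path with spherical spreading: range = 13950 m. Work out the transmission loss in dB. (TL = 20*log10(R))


82.89 dB


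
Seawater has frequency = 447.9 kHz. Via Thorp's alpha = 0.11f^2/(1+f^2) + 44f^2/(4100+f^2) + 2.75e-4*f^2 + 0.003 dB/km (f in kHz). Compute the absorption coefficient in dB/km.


f^2 = 200614.41
alpha = 0.11*200614.41/(1+200614.41) + 44*200614.41/(4100+200614.41) + 2.75e-4*200614.41 + 0.003 = 98.401

98.401 dB/km


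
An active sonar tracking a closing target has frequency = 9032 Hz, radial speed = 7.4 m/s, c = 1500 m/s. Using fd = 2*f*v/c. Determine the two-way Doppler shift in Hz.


fd = 2*f*v/c = 2 * 9032 * 7.4 / 1500 = 89.12

89.12 Hz


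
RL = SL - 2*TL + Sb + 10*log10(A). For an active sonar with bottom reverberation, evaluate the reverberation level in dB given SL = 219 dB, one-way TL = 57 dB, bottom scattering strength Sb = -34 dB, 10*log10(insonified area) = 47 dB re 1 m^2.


118 dB


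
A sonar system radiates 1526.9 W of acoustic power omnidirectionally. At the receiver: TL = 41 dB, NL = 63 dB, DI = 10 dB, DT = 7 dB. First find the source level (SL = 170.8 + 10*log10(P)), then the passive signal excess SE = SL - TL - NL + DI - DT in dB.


Step 1: SL = 170.8 + 10*log10(1526.9) = 202.64 dB
Step 2: SE = SL - TL - NL + DI - DT = 202.64 - 41 - 63 + 10 - 7 = 101.64

101.64 dB


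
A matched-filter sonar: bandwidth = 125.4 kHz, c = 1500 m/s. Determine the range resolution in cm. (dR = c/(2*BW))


dR = c/(2*BW) = 1500 / (2 * 125.4e3) = 0.006 m = 0.6 cm

0.6 cm


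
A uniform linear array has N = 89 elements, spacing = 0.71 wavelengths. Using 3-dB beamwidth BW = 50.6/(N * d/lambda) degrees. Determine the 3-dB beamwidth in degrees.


BW = 50.6 / (89 * 0.71) = 50.6 / 63.19 = 0.8

0.8 deg


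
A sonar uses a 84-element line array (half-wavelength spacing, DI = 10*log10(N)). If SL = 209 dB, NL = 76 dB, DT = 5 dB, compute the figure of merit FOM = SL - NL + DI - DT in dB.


Step 1: DI = 10*log10(84) = 19.24 dB
Step 2: FOM = SL - NL + DI - DT = 209 - 76 + 19.24 - 5 = 147.24

147.24 dB


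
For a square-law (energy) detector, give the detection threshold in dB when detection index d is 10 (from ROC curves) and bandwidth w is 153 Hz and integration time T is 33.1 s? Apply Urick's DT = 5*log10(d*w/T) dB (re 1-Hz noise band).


8.32 dB


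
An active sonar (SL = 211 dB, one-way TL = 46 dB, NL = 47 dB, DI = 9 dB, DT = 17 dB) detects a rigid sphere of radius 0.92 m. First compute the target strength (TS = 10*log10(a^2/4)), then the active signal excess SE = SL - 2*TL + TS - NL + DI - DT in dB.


Step 1: TS = 10*log10(0.92^2/4) = -6.74 dB
Step 2: SE = SL - 2*TL + TS - NL + DI - DT = 211 - 2*46 + (-6.74) - 47 + 9 - 17 = 57.26

57.26 dB


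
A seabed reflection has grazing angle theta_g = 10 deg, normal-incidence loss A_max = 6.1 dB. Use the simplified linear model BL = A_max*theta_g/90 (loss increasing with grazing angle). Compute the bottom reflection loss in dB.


BL = A_max * theta_g / 90 = 6.1 * 10 / 90 = 0.68

0.68 dB


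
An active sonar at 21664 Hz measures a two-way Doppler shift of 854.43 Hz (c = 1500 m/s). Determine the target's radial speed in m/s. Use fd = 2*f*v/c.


From fd = 2*f*v/c, v = c*fd/(2*f) = 1500 * 854.43 / (2*21664) = 29.58

29.58 m/s


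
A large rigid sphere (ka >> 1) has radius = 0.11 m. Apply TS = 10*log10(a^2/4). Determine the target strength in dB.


TS = 10*log10(0.11^2 / 4) = 10*log10(0.003025) = -25.19

-25.19 dB


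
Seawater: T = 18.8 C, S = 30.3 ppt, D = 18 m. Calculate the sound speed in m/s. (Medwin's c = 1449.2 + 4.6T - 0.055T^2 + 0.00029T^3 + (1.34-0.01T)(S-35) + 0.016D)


c = 1449.2 + 4.6*18.8 - 0.055*18.8^2 + 0.00029*18.8^3 + (1.34 - 0.01*18.8)*(30.3 - 35) + 0.016*18 = 1513.04

1513.04 m/s


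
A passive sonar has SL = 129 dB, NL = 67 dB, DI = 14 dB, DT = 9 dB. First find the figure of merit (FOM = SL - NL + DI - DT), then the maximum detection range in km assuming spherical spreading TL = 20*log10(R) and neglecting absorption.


Step 1: FOM = SL - NL + DI - DT = 129 - 67 + 14 - 9 = 67 dB
Step 2: at max range FOM = TL = 20*log10(R), so R = 10^(67/20) = 2238.72 m = 2.24 km

2.24 km


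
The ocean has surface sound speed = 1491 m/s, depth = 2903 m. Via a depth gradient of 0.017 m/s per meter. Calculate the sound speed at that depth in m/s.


1540.351 m/s


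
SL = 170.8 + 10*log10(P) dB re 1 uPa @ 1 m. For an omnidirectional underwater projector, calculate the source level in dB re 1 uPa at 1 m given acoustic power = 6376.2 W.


208.85 dB


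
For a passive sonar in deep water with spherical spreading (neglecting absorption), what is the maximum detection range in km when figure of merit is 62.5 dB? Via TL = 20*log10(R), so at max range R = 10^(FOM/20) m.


1.33 km


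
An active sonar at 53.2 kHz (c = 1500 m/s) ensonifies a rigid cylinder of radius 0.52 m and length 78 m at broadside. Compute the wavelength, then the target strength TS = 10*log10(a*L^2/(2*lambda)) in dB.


Step 1: lambda = c/f = 1500/53200 = 0.0282 m
Step 2: TS = 10*log10(a*L^2/(2*lambda)) = 10*log10(0.52*78^2/(2*0.0282)) = 47.49

47.49 dB


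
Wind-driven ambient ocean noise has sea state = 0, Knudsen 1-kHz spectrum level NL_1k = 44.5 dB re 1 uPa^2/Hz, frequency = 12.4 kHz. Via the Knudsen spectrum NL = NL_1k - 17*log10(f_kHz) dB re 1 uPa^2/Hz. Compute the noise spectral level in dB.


25.91 dB


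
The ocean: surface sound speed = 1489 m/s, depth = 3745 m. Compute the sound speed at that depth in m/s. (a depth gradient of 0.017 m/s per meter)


c = 1489 + 0.017 * 3745 = 1552.665

1552.665 m/s


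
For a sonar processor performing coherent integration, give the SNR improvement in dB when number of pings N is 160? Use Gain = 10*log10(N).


Gain = 10*log10(160) = 22.04

22.04 dB


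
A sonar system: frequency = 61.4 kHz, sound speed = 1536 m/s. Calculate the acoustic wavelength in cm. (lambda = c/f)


lambda = c/f = 1536 / 61400 = 0.025 m = 2.5 cm

2.5 cm


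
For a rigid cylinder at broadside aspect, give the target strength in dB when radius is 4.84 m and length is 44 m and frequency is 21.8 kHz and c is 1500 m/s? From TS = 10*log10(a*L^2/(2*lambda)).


48.33 dB


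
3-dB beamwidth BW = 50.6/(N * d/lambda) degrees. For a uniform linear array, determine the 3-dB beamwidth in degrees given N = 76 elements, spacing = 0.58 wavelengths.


BW = 50.6 / (76 * 0.58) = 50.6 / 44.08 = 1.15

1.15 deg


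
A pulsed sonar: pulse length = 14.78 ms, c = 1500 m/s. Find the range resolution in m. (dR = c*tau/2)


dR = c*tau/2 = 1500 * 14.78e-3 / 2 = 11.085

11.085 m


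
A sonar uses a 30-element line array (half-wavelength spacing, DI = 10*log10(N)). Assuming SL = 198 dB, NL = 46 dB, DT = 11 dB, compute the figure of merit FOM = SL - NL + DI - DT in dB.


155.77 dB


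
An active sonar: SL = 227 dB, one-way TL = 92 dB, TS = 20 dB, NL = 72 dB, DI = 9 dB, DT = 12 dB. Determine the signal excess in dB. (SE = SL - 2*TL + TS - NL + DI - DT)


-12 dB


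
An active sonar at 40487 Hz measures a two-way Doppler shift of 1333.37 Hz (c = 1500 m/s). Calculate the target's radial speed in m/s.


From fd = 2*f*v/c, v = c*fd/(2*f) = 1500 * 1333.37 / (2*40487) = 24.7

24.7 m/s


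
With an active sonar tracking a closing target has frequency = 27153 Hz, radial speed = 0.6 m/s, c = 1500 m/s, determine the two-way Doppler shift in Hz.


21.72 Hz


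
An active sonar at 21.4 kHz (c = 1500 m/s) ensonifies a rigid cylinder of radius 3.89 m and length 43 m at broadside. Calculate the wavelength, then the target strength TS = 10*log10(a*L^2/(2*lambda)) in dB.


Step 1: lambda = c/f = 1500/21400 = 0.07009 m
Step 2: TS = 10*log10(a*L^2/(2*lambda)) = 10*log10(3.89*43^2/(2*0.07009)) = 47.1

47.1 dB


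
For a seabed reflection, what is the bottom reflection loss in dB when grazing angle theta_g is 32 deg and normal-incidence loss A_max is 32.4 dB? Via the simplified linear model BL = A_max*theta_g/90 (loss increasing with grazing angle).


BL = A_max * theta_g / 90 = 32.4 * 32 / 90 = 11.52

11.52 dB


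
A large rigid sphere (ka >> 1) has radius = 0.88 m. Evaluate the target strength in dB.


TS = 10*log10(0.88^2 / 4) = 10*log10(0.1936) = -7.13

-7.13 dB


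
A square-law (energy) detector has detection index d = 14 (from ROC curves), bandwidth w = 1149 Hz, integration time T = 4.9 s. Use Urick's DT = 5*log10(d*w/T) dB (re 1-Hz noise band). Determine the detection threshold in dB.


DT = 5*log10(d*w/T) = 5*log10(14 * 1149 / 4.9) = 5*log10(3282.86) = 17.58

17.58 dB


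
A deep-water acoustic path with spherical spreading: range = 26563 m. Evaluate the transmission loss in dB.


88.49 dB


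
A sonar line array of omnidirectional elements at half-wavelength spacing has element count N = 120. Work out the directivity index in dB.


DI = 10*log10(120) = 20.79

20.79 dB


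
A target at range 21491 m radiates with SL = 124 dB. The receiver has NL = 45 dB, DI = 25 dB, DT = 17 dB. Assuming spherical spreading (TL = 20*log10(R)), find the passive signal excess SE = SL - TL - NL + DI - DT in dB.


0.35 dB


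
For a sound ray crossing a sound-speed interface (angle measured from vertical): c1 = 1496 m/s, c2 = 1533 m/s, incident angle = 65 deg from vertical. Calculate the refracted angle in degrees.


sin(theta2) = (c2/c1)*sin(theta1) = (1533/1496)*sin(65 deg) = 0.92872
theta2 = arcsin(0.92872) = 68.24

68.24 deg


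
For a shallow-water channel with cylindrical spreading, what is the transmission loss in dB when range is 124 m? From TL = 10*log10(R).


20.93 dB


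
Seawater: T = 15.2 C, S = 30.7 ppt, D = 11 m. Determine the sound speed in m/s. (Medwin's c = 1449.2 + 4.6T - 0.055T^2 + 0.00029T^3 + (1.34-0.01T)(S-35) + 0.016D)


c = 1449.2 + 4.6*15.2 - 0.055*15.2^2 + 0.00029*15.2^3 + (1.34 - 0.01*15.2)*(30.7 - 35) + 0.016*11 = 1502.5

1502.5 m/s


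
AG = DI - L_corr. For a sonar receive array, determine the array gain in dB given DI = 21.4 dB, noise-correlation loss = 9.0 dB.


12.4 dB


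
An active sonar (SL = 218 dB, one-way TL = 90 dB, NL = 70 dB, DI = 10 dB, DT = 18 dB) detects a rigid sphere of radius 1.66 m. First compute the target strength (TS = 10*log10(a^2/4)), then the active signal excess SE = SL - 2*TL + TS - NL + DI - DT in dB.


Step 1: TS = 10*log10(1.66^2/4) = -1.62 dB
Step 2: SE = SL - 2*TL + TS - NL + DI - DT = 218 - 2*90 + (-1.62) - 70 + 10 - 18 = -41.62

-41.62 dB


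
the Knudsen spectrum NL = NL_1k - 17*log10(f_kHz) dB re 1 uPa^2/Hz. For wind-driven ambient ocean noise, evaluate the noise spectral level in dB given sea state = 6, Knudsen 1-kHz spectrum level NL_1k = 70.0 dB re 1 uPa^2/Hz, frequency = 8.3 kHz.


NL = NL_1k - 17*log10(f_kHz) = 70.0 - 17*log10(8.3) = 70.0 - (15.62) = 54.38

54.38 dB


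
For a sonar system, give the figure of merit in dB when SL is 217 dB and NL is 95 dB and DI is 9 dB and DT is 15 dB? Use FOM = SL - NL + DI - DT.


FOM = SL - NL + DI - DT = 217 - 95 + 9 - 15 = 116

116 dB


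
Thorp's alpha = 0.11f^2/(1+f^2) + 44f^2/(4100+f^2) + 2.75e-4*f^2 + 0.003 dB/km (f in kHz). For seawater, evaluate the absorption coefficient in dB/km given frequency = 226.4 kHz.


54.95 dB/km


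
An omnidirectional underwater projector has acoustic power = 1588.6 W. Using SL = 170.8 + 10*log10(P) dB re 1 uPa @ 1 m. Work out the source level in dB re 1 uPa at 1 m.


SL = 170.8 + 10*log10(1588.6) = 170.8 + 32.01 = 202.81

202.81 dB


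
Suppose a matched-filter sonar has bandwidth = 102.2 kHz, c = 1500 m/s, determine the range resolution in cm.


dR = c/(2*BW) = 1500 / (2 * 102.2e3) = 0.0073 m = 0.73 cm

0.73 cm


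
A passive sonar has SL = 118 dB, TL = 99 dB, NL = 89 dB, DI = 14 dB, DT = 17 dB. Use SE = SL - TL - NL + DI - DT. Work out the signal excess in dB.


-73 dB


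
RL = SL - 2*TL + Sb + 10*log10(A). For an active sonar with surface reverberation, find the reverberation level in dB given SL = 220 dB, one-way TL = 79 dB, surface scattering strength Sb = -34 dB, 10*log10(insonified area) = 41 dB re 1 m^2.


RL = SL - 2*TL + Sb + 10*log10(A) = 220 - 2*79 + (-34) + 41 = 69

69 dB


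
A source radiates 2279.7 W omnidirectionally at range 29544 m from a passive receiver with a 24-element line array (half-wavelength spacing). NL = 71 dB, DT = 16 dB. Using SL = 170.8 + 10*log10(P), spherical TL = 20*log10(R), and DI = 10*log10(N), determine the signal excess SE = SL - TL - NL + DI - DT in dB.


Step 1: SL = 170.8 + 10*log10(2279.7) = 204.38 dB
Step 2: TL = 20*log10(29544) = 89.41 dB
Step 3: DI = 10*log10(24) = 13.8 dB
Step 4: SE = SL - TL - NL + DI - DT = 204.38 - 89.41 - 71 + 13.8 - 16 = 41.77

41.77 dB


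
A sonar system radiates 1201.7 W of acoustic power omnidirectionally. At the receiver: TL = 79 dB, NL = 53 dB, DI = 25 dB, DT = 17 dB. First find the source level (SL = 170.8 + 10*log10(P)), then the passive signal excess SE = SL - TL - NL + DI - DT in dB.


Step 1: SL = 170.8 + 10*log10(1201.7) = 201.6 dB
Step 2: SE = SL - TL - NL + DI - DT = 201.6 - 79 - 53 + 25 - 17 = 77.6

77.6 dB


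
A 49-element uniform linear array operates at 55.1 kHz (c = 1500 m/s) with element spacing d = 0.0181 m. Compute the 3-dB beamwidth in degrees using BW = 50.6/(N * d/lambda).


Step 1: lambda = 1500/55100 = 0.02722 m
Step 2: d/lambda = 0.0181/0.02722 = 0.665
Step 3: BW = 50.6/(N * d/lambda) = 50.6/(49 * 0.665) = 1.55

1.55 deg


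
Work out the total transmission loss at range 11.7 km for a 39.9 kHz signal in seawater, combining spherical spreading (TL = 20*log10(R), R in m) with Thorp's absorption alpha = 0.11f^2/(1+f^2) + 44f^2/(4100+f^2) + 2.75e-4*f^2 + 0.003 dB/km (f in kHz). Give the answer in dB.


231.79 dB


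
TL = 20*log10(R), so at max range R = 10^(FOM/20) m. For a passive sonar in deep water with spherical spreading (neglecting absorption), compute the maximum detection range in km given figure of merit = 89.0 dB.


At max range FOM = TL, so 20*log10(R) = 89.0
R = 10^(89.0/20) = 28183.83 m = 28.18 km

28.18 km


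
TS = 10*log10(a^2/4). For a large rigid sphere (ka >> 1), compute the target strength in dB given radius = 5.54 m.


8.85 dB


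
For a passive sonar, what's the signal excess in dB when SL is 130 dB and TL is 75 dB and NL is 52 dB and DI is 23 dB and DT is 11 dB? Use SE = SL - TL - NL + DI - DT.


SE = SL - TL - NL + DI - DT = 130 - 75 - 52 + 23 - 11 = 15

15 dB


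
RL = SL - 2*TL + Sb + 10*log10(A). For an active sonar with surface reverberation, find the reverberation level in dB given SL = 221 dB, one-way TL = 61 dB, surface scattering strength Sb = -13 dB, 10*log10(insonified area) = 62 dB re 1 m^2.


148 dB


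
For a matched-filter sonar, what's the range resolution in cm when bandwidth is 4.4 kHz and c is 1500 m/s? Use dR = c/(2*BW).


17.05 cm


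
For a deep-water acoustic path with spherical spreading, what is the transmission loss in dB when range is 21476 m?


TL = 20*log10(21476) = 86.64

86.64 dB


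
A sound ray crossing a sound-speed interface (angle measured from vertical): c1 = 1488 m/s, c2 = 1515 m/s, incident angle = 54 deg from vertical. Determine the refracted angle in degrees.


55.46 deg


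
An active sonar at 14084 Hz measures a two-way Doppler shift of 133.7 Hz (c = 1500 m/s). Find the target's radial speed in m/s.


7.12 m/s


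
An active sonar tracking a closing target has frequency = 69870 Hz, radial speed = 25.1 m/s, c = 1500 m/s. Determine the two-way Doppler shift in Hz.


2338.32 Hz


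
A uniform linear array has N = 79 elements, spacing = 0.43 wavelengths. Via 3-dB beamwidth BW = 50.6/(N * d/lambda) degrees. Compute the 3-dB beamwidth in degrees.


BW = 50.6 / (79 * 0.43) = 50.6 / 33.97 = 1.49

1.49 deg


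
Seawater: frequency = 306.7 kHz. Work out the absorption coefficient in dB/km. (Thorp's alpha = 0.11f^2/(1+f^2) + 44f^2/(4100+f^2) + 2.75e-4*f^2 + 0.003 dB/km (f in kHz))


68.143 dB/km


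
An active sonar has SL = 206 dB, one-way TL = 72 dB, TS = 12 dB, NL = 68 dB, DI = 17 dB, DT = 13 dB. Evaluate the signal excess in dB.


SE = SL - 2*TL + TS - NL + DI - DT = 206 - 2*72 + (12) - 68 + 17 - 13 = 10

10 dB


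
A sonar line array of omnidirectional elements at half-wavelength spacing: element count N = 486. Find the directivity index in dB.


DI = 10*log10(486) = 26.87

26.87 dB


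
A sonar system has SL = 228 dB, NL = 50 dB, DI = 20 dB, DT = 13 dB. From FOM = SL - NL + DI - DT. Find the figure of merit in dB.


FOM = SL - NL + DI - DT = 228 - 50 + 20 - 13 = 185

185 dB


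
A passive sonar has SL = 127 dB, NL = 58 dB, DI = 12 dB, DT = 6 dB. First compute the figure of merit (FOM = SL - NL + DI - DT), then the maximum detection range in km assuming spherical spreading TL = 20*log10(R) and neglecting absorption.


Step 1: FOM = SL - NL + DI - DT = 127 - 58 + 12 - 6 = 75 dB
Step 2: at max range FOM = TL = 20*log10(R), so R = 10^(75/20) = 5623.41 m = 5.62 km

5.62 km


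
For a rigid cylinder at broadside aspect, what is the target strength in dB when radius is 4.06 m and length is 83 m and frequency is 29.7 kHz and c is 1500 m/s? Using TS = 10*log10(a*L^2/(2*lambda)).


lambda = 1500/29700 = 0.05051 m
TS = 10*log10(4.06*83^2/(2*0.05051)) = 54.42

54.42 dB


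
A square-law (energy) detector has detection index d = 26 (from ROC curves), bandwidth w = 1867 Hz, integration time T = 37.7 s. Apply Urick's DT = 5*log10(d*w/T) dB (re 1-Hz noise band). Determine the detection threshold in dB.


DT = 5*log10(d*w/T) = 5*log10(26 * 1867 / 37.7) = 5*log10(1287.59) = 15.55

15.55 dB


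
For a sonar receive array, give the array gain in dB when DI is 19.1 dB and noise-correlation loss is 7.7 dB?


11.4 dB


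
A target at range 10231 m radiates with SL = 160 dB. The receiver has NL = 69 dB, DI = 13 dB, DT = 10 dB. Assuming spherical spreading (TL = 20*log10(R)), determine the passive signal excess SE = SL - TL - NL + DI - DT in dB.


13.8 dB


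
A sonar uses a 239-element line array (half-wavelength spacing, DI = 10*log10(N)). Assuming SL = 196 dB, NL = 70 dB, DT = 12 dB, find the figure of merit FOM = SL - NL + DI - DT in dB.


137.78 dB


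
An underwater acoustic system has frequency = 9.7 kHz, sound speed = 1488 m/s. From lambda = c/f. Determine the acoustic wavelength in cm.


lambda = c/f = 1488 / 9700 = 0.1534 m = 15.34 cm

15.34 cm


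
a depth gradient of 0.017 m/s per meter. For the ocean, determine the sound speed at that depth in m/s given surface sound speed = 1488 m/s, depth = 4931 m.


c = 1488 + 0.017 * 4931 = 1571.827

1571.827 m/s


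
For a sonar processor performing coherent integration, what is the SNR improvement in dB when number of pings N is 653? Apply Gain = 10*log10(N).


Gain = 10*log10(653) = 28.15

28.15 dB


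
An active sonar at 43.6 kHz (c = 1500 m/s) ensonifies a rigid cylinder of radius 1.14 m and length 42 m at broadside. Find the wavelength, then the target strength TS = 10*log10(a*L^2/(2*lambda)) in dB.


Step 1: lambda = c/f = 1500/43600 = 0.0344 m
Step 2: TS = 10*log10(a*L^2/(2*lambda)) = 10*log10(1.14*42^2/(2*0.0344)) = 44.66

44.66 dB


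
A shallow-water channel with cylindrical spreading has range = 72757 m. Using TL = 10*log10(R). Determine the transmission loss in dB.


48.62 dB


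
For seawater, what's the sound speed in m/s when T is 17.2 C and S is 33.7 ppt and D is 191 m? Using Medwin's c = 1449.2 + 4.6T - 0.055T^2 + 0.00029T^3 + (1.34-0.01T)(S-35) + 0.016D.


1515.06 m/s


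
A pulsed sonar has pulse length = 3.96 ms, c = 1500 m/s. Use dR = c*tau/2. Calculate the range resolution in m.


dR = c*tau/2 = 1500 * 3.96e-3 / 2 = 2.97

2.97 m


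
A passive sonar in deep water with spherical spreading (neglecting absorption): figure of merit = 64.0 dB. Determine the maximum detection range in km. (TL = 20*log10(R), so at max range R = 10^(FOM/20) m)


At max range FOM = TL, so 20*log10(R) = 64.0
R = 10^(64.0/20) = 1584.89 m = 1.58 km

1.58 km


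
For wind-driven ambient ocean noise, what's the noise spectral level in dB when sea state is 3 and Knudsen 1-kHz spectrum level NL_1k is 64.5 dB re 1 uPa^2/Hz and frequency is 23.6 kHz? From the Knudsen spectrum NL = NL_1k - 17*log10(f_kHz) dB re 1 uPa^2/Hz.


NL = NL_1k - 17*log10(f_kHz) = 64.5 - 17*log10(23.6) = 64.5 - (23.34) = 41.16

41.16 dB


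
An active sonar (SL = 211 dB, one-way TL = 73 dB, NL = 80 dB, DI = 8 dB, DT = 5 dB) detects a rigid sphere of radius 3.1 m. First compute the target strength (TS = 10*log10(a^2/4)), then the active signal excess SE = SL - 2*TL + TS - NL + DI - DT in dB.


Step 1: TS = 10*log10(3.1^2/4) = 3.81 dB
Step 2: SE = SL - 2*TL + TS - NL + DI - DT = 211 - 2*73 + (3.81) - 80 + 8 - 5 = -8.19

-8.19 dB


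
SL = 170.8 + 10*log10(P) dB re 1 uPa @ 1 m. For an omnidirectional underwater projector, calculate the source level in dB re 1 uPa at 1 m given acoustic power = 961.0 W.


200.63 dB


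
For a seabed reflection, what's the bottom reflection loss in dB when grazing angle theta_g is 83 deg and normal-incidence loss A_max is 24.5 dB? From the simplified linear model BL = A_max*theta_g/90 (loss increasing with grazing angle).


BL = A_max * theta_g / 90 = 24.5 * 83 / 90 = 22.59

22.59 dB


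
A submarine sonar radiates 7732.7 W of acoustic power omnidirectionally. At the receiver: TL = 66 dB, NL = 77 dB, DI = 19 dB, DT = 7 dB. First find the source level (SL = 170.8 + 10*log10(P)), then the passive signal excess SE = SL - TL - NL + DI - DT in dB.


Step 1: SL = 170.8 + 10*log10(7732.7) = 209.68 dB
Step 2: SE = SL - TL - NL + DI - DT = 209.68 - 66 - 77 + 19 - 7 = 78.68

78.68 dB


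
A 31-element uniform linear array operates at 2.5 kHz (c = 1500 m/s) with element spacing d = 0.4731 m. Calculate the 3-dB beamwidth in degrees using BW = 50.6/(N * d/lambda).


Step 1: lambda = 1500/2500 = 0.6 m
Step 2: d/lambda = 0.4731/0.6 = 0.7885
Step 3: BW = 50.6/(N * d/lambda) = 50.6/(31 * 0.7885) = 2.07

2.07 deg


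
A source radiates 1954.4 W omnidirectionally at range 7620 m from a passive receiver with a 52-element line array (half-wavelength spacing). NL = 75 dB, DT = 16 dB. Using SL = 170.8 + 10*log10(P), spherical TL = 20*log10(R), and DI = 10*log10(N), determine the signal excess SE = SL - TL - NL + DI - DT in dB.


52.23 dB


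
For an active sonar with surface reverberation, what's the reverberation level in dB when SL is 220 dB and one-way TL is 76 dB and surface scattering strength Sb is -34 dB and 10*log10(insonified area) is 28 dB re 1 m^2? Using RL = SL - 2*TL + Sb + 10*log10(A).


RL = SL - 2*TL + Sb + 10*log10(A) = 220 - 2*76 + (-34) + 28 = 62

62 dB


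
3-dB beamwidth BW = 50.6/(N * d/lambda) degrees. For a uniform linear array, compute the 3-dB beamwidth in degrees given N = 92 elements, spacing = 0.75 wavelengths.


BW = 50.6 / (92 * 0.75) = 50.6 / 69.0 = 0.73

0.73 deg


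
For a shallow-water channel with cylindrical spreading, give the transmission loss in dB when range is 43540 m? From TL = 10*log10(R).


46.39 dB


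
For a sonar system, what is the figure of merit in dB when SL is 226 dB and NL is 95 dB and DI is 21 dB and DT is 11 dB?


141 dB


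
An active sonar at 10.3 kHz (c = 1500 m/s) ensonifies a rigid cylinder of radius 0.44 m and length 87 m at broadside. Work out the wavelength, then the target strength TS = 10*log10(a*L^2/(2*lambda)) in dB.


Step 1: lambda = c/f = 1500/10300 = 0.14563 m
Step 2: TS = 10*log10(a*L^2/(2*lambda)) = 10*log10(0.44*87^2/(2*0.14563)) = 40.58

40.58 dB


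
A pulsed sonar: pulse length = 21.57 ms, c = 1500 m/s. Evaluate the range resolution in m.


dR = c*tau/2 = 1500 * 21.57e-3 / 2 = 16.1775

16.1775 m


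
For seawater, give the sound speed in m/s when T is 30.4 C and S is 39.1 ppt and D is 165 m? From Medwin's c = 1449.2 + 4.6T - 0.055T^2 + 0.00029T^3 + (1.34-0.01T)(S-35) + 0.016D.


c = 1449.2 + 4.6*30.4 - 0.055*30.4^2 + 0.00029*30.4^3 + (1.34 - 0.01*30.4)*(39.1 - 35) + 0.016*165 = 1553.25

1553.25 m/s


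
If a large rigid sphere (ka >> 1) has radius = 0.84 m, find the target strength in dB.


-7.54 dB


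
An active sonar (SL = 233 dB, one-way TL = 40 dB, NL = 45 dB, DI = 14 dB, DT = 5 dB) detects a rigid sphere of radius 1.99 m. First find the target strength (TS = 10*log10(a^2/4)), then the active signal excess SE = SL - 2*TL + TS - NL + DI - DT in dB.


Step 1: TS = 10*log10(1.99^2/4) = -0.04 dB
Step 2: SE = SL - 2*TL + TS - NL + DI - DT = 233 - 2*40 + (-0.04) - 45 + 14 - 5 = 116.96

116.96 dB


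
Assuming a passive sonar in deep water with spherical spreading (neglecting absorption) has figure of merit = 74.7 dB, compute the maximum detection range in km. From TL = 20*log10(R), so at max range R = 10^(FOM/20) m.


At max range FOM = TL, so 20*log10(R) = 74.7
R = 10^(74.7/20) = 5432.5 m = 5.43 km

5.43 km
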